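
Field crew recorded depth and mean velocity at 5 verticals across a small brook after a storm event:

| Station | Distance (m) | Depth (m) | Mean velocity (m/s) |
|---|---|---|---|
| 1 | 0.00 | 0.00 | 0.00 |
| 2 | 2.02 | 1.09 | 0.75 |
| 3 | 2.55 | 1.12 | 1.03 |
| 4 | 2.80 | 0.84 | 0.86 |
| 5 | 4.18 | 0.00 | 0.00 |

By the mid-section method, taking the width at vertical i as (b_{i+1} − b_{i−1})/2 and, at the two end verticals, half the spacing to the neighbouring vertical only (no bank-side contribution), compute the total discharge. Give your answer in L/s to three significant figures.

2080 L/s

w_2 = (2.55 − 0.00)/2 = 1.275 m; q_2 = 0.75 × 1.09 × 1.275 = 1.042 m³/s
w_3 = (2.80 − 2.02)/2 = 0.39 m; q_3 = 1.03 × 1.12 × 0.39 = 0.4499 m³/s
w_4 = (4.18 − 2.55)/2 = 0.815 m; q_4 = 0.86 × 0.84 × 0.815 = 0.5888 m³/s
Stations 1, 5 contribute zero (depth or velocity is 0).
Q = Σ qᵢ = 2.081 m³/s
= 2.081 × 1000 = 2081 L/s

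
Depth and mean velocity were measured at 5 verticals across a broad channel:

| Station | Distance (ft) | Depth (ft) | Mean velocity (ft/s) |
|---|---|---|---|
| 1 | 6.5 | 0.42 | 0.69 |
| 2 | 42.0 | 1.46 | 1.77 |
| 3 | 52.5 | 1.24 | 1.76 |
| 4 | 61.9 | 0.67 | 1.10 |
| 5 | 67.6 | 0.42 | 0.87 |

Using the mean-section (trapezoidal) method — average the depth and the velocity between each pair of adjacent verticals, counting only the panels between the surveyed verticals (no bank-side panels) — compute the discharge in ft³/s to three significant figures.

Panel 1-2: Δb = 35.5 ft, d̄ = (0.42+1.46)/2 = 0.94, v̄ = (0.69+1.77)/2 = 1.23 → q = 35.5×0.94×1.23 = 41.05 ft³/s
Panel 2-3: Δb = 10.5 ft, d̄ = (1.46+1.24)/2 = 1.35, v̄ = (1.77+1.76)/2 = 1.765 → q = 10.5×1.35×1.765 = 25.02 ft³/s
Panel 3-4: Δb = 9.4 ft, d̄ = (1.24+0.67)/2 = 0.955, v̄ = (1.76+1.10)/2 = 1.43 → q = 9.4×0.955×1.43 = 12.84 ft³/s
Panel 4-5: Δb = 5.7 ft, d̄ = (0.67+0.42)/2 = 0.545, v̄ = (1.10+0.87)/2 = 0.985 → q = 5.7×0.545×0.985 = 3.060 ft³/s
Q = Σ q = 81.96 ft³/s

82.0 ft³/s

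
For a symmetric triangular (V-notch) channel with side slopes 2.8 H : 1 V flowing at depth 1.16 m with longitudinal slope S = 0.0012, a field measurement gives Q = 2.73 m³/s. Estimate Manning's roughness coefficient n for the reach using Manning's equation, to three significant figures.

0.0319

A = z·y² = 2.8×1.16² = 3.768 m²
P = 2y√(1+z²) = 2×1.16×√(1+2.8²) = 6.898 m
R = A/P = 3.768/6.898 = 0.5462 m
n = (1/Q)·A·R^(2/3)·S^(1/2) = (1/2.73) × 3.768 × 0.6682 × 0.03464 = 0.03195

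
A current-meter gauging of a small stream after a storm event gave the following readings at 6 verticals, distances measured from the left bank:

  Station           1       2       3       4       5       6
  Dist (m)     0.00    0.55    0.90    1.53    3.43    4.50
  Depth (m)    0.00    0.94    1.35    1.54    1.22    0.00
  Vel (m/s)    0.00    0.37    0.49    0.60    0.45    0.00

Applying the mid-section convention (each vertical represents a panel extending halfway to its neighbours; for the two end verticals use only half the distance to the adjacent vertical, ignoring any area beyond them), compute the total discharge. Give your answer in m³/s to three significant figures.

2.46 m³/s

w_2 = (0.90 − 0.00)/2 = 0.45 m; q_2 = 0.37 × 0.94 × 0.45 = 0.1565 m³/s
w_3 = (1.53 − 0.55)/2 = 0.49 m; q_3 = 0.49 × 1.35 × 0.49 = 0.3241 m³/s
w_4 = (3.43 − 0.90)/2 = 1.265 m; q_4 = 0.60 × 1.54 × 1.265 = 1.169 m³/s
w_5 = (4.50 − 1.53)/2 = 1.485 m; q_5 = 0.45 × 1.22 × 1.485 = 0.8153 m³/s
Stations 1, 6 contribute zero (depth or velocity is 0).
Q = Σ qᵢ = 2.465 m³/s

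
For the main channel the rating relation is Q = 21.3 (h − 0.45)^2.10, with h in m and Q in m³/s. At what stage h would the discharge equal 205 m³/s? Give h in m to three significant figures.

3.39 m

h − h₀ = (Q/C)^(1/b) = (205/21.3)^(1/2.10) = 2.939 m
h = 0.45 + 2.939 = 3.389 m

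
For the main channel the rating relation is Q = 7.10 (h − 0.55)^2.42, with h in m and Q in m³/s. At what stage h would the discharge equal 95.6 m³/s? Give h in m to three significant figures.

h − h₀ = (Q/C)^(1/b) = (95.6/7.10)^(1/2.42) = 2.928 m
h = 0.55 + 2.928 = 3.478 m

3.48 m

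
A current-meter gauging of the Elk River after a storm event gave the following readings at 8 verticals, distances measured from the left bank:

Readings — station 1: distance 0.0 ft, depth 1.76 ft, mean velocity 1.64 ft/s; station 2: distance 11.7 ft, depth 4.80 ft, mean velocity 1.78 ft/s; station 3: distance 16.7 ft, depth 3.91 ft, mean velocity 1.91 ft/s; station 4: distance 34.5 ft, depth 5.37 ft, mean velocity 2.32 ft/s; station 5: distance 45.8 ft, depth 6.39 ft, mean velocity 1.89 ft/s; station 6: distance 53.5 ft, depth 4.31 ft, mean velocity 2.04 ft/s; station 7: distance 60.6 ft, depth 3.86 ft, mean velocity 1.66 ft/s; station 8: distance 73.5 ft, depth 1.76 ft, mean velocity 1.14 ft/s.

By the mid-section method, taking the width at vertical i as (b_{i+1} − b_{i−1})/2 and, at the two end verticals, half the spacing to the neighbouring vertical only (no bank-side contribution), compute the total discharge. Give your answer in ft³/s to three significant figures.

w_1 = (11.7 − 0.0)/2 = 5.85 ft; q_1 = 1.64 × 1.76 × 5.85 = 16.89 ft³/s
w_2 = (16.7 − 0.0)/2 = 8.35 ft; q_2 = 1.78 × 4.80 × 8.35 = 71.34 ft³/s
w_3 = (34.5 − 11.7)/2 = 11.4 ft; q_3 = 1.91 × 3.91 × 11.4 = 85.14 ft³/s
w_4 = (45.8 − 16.7)/2 = 14.55 ft; q_4 = 2.32 × 5.37 × 14.55 = 181.3 ft³/s
w_5 = (53.5 − 34.5)/2 = 9.5 ft; q_5 = 1.89 × 6.39 × 9.5 = 114.7 ft³/s
w_6 = (60.6 − 45.8)/2 = 7.4 ft; q_6 = 2.04 × 4.31 × 7.4 = 65.06 ft³/s
w_7 = (73.5 − 53.5)/2 = 10 ft; q_7 = 1.66 × 3.86 × 10 = 64.08 ft³/s
w_8 = (73.5 − 60.6)/2 = 6.45 ft; q_8 = 1.14 × 1.76 × 6.45 = 12.94 ft³/s
Q = Σ qᵢ = 611.4 ft³/s

611 ft³/s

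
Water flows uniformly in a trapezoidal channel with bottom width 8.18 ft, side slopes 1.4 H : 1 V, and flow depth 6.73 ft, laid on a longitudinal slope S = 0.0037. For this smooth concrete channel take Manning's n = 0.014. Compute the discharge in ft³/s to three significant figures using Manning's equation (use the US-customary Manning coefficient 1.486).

A = (b + z·y)·y = (8.18 + 1.4×6.73)×6.73 = 118.5 ft²
P = b + 2y√(1+z²) = 8.18 + 2×6.73×√(1+1.4²) = 31.34 ft
R = A/P = 118.5/31.34 = 3.780 ft
Q = (1.486/n)·A·R^(2/3)·S^(1/2) = (1.486/0.014) × 118.5 × 3.780^(2/3) × 0.0037^(1/2) = 1856 ft³/s

1860 ft³/s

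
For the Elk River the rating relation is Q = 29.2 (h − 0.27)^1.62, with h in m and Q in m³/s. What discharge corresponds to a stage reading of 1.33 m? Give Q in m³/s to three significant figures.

Q = 29.2 × (1.33 − 0.27)^1.62 = 29.2 × 1.06^1.62 = 32.09 m³/s

32.1 m³/s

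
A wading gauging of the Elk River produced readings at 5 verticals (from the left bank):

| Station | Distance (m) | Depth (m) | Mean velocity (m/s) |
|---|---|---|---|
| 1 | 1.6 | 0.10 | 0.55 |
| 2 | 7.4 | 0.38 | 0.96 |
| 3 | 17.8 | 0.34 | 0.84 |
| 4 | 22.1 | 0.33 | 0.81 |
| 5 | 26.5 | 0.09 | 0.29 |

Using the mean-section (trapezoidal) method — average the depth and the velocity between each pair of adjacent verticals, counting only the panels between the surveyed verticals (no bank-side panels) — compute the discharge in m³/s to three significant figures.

Panel 1-2: Δb = 5.8 m, d̄ = (0.10+0.38)/2 = 0.24, v̄ = (0.55+0.96)/2 = 0.755 → q = 5.8×0.24×0.755 = 1.051 m³/s
Panel 2-3: Δb = 10.4 m, d̄ = (0.38+0.34)/2 = 0.36, v̄ = (0.96+0.84)/2 = 0.9 → q = 10.4×0.36×0.9 = 3.370 m³/s
Panel 3-4: Δb = 4.3 m, d̄ = (0.34+0.33)/2 = 0.335, v̄ = (0.84+0.81)/2 = 0.825 → q = 4.3×0.335×0.825 = 1.188 m³/s
Panel 4-5: Δb = 4.4 m, d̄ = (0.33+0.09)/2 = 0.21, v̄ = (0.81+0.29)/2 = 0.55 → q = 4.4×0.21×0.55 = 0.5082 m³/s
Q = Σ q = 6.117 m³/s

6.12 m³/s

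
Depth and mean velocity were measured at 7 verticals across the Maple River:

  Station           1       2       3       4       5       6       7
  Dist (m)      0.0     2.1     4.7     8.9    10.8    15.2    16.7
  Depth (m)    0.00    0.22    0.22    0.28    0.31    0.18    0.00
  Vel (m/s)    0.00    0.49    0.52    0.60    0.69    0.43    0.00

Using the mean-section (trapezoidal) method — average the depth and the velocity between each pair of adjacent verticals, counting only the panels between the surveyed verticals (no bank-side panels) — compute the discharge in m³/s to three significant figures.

Panel 1-2: Δb = 2.1 m, d̄ = (0.00+0.22)/2 = 0.11, v̄ = (0.00+0.49)/2 = 0.245 → q = 2.1×0.11×0.245 = 0.05660 m³/s
Panel 2-3: Δb = 2.6 m, d̄ = (0.22+0.22)/2 = 0.22, v̄ = (0.49+0.52)/2 = 0.505 → q = 2.6×0.22×0.505 = 0.2889 m³/s
Panel 3-4: Δb = 4.2 m, d̄ = (0.22+0.28)/2 = 0.25, v̄ = (0.52+0.60)/2 = 0.56 → q = 4.2×0.25×0.56 = 0.5880 m³/s
Panel 4-5: Δb = 1.9 m, d̄ = (0.28+0.31)/2 = 0.295, v̄ = (0.60+0.69)/2 = 0.645 → q = 1.9×0.295×0.645 = 0.3615 m³/s
Panel 5-6: Δb = 4.4 m, d̄ = (0.31+0.18)/2 = 0.245, v̄ = (0.69+0.43)/2 = 0.56 → q = 4.4×0.245×0.56 = 0.6037 m³/s
Panel 6-7: Δb = 1.5 m, d̄ = (0.18+0.00)/2 = 0.09, v̄ = (0.43+0.00)/2 = 0.215 → q = 1.5×0.09×0.215 = 0.02903 m³/s
Q = Σ q = 1.928 m³/s

1.93 m³/s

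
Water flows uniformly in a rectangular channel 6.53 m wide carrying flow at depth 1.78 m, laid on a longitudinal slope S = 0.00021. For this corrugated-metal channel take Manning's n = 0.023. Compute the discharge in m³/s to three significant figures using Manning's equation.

8.05 m³/s

A = b·y = 6.53 × 1.78 = 11.62 m²
P = b + 2y = 6.53 + 2×1.78 = 10.09 m
R = A/P = 11.62/10.09 = 1.152 m
Q = (1/n)·A·R^(2/3)·S^(1/2) = (1/0.023) × 11.62 × 1.152^(2/3) × 0.00021^(1/2) = 8.048 m³/s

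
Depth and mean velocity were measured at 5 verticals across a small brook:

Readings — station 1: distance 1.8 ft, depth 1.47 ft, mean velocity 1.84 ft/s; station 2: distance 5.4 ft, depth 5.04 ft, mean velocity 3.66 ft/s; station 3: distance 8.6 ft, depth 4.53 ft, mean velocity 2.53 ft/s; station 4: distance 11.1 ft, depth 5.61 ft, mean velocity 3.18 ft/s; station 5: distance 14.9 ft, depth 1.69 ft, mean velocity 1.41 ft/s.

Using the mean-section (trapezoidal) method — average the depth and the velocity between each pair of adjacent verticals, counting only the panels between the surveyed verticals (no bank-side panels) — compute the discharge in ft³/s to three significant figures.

148 ft³/s

Panel 1-2: Δb = 3.6 ft, d̄ = (1.47+5.04)/2 = 3.255, v̄ = (1.84+3.66)/2 = 2.75 → q = 3.6×3.255×2.75 = 32.22 ft³/s
Panel 2-3: Δb = 3.2 ft, d̄ = (5.04+4.53)/2 = 4.785, v̄ = (3.66+2.53)/2 = 3.095 → q = 3.2×4.785×3.095 = 47.39 ft³/s
Panel 3-4: Δb = 2.5 ft, d̄ = (4.53+5.61)/2 = 5.07, v̄ = (2.53+3.18)/2 = 2.855 → q = 2.5×5.07×2.855 = 36.19 ft³/s
Panel 4-5: Δb = 3.8 ft, d̄ = (5.61+1.69)/2 = 3.65, v̄ = (3.18+1.41)/2 = 2.295 → q = 3.8×3.65×2.295 = 31.83 ft³/s
Q = Σ q = 147.6 ft³/s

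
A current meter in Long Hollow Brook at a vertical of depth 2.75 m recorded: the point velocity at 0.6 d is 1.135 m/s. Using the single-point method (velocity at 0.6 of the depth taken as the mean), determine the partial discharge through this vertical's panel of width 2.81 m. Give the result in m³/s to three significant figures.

v̄ = v₀.₆ = 1.135 m/s
q = v̄ × d × w = 1.135 × 2.75 × 2.81 = 8.771 m³/s

8.77 m³/s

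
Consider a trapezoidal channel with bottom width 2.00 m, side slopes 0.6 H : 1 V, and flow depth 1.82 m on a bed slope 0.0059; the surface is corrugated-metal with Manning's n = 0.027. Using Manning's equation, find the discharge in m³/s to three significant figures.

A = (b + z·y)·y = (2.00 + 0.6×1.82)×1.82 = 5.627 m²
P = b + 2y√(1+z²) = 2.00 + 2×1.82×√(1+0.6²) = 6.245 m
R = A/P = 5.627/6.245 = 0.9011 m
Q = (1/n)·A·R^(2/3)·S^(1/2) = (1/0.027) × 5.627 × 0.9011^(2/3) × 0.0059^(1/2) = 14.94 m³/s

14.9 m³/s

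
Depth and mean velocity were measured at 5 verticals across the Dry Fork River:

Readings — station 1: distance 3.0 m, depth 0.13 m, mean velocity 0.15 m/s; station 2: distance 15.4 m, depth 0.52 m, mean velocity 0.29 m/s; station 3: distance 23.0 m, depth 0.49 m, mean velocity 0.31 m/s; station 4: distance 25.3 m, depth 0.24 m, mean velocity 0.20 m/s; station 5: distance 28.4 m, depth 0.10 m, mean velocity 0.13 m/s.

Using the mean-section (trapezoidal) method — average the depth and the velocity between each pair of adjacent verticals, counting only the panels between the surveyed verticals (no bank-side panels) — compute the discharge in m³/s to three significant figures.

2.34 m³/s

Panel 1-2: Δb = 12.4 m, d̄ = (0.13+0.52)/2 = 0.325, v̄ = (0.15+0.29)/2 = 0.22 → q = 12.4×0.325×0.22 = 0.8866 m³/s
Panel 2-3: Δb = 7.6 m, d̄ = (0.52+0.49)/2 = 0.505, v̄ = (0.29+0.31)/2 = 0.3 → q = 7.6×0.505×0.3 = 1.151 m³/s
Panel 3-4: Δb = 2.3 m, d̄ = (0.49+0.24)/2 = 0.365, v̄ = (0.31+0.20)/2 = 0.255 → q = 2.3×0.365×0.255 = 0.2141 m³/s
Panel 4-5: Δb = 3.1 m, d̄ = (0.24+0.10)/2 = 0.17, v̄ = (0.20+0.13)/2 = 0.165 → q = 3.1×0.17×0.165 = 0.08696 m³/s
Q = Σ q = 2.339 m³/s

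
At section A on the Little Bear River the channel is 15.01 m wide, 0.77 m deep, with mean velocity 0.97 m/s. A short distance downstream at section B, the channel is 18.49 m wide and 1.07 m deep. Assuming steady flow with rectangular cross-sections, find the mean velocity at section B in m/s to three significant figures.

0.567 m/s

Q = A₁V₁ = (15.01×0.77) × 0.97 = 11.21 m³/s
A₂ = 18.49 × 1.07 = 19.78 m²
V₂ = Q/A₂ = 11.21/19.78 = 0.5667 m/s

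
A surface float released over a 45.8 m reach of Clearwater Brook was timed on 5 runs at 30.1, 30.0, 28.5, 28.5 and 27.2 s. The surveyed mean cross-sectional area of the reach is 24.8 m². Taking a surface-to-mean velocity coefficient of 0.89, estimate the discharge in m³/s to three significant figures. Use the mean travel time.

t̄ = (30.1 + 30.0 + 28.5 + 28.5 + 27.2) / 5 = 28.86 s
v_surface = L / t̄ = 45.8 / 28.86 = 1.587 m/s
v_mean = 0.89 × 1.587 = 1.412 m/s
Q = A × v_mean = 24.8 × 1.412 = 35.03 m³/s

35.0 m³/s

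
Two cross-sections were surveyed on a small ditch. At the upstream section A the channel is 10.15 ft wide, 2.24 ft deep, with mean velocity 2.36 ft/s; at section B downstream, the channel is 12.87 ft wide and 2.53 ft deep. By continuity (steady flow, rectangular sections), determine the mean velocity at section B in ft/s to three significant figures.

Q = A₁V₁ = (10.15×2.24) × 2.36 = 53.66 ft³/s
A₂ = 12.87 × 2.53 = 32.56 ft²
V₂ = Q/A₂ = 53.66/32.56 = 1.648 ft/s

1.65 ft/s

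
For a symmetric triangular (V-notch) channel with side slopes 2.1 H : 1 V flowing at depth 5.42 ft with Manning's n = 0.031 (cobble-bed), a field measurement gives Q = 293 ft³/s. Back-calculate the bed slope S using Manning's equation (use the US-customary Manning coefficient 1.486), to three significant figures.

0.00298

A = z·y² = 2.1×5.42² = 61.69 ft²
P = 2y√(1+z²) = 2×5.42×√(1+2.1²) = 25.21 ft
R = A/P = 61.69/25.21 = 2.447 ft
S = (Q·n / (1.486·A·R^(2/3)))² = (293×0.031 / (1.486×61.69×1.816))² = 0.002978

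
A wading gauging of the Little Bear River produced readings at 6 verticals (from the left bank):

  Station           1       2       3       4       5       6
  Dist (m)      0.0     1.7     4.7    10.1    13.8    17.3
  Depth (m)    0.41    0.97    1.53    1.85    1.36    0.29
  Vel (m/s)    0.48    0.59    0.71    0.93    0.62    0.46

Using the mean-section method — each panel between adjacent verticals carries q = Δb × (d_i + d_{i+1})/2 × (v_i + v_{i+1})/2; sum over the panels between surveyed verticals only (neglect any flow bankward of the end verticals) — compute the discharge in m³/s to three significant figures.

Panel 1-2: Δb = 1.7 m, d̄ = (0.41+0.97)/2 = 0.69, v̄ = (0.48+0.59)/2 = 0.535 → q = 1.7×0.69×0.535 = 0.6276 m³/s
Panel 2-3: Δb = 3 m, d̄ = (0.97+1.53)/2 = 1.25, v̄ = (0.59+0.71)/2 = 0.65 → q = 3×1.25×0.65 = 2.438 m³/s
Panel 3-4: Δb = 5.4 m, d̄ = (1.53+1.85)/2 = 1.69, v̄ = (0.71+0.93)/2 = 0.82 → q = 5.4×1.69×0.82 = 7.483 m³/s
Panel 4-5: Δb = 3.7 m, d̄ = (1.85+1.36)/2 = 1.605, v̄ = (0.93+0.62)/2 = 0.775 → q = 3.7×1.605×0.775 = 4.602 m³/s
Panel 5-6: Δb = 3.5 m, d̄ = (1.36+0.29)/2 = 0.825, v̄ = (0.62+0.46)/2 = 0.54 → q = 3.5×0.825×0.54 = 1.559 m³/s
Q = Σ q = 16.71 m³/s

16.7 m³/s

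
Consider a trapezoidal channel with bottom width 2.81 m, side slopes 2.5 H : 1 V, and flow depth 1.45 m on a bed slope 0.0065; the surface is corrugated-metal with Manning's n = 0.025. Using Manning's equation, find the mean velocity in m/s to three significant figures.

2.96 m/s

A = (b + z·y)·y = (2.81 + 2.5×1.45)×1.45 = 9.331 m²
P = b + 2y√(1+z²) = 2.81 + 2×1.45×√(1+2.5²) = 10.62 m
R = A/P = 9.331/10.62 = 0.8787 m
Q = (1/n)·A·R^(2/3)·S^(1/2) = (1/0.025) × 9.331 × 0.8787^(2/3) × 0.0065^(1/2) = 27.61 m³/s
V = Q/A = 27.61/9.331 = 2.959 m/s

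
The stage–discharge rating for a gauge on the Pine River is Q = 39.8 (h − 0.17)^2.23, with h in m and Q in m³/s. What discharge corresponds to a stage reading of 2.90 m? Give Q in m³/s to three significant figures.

374 m³/s

Q = 39.8 × (2.90 − 0.17)^2.23 = 39.8 × 2.73^2.23 = 373.7 m³/s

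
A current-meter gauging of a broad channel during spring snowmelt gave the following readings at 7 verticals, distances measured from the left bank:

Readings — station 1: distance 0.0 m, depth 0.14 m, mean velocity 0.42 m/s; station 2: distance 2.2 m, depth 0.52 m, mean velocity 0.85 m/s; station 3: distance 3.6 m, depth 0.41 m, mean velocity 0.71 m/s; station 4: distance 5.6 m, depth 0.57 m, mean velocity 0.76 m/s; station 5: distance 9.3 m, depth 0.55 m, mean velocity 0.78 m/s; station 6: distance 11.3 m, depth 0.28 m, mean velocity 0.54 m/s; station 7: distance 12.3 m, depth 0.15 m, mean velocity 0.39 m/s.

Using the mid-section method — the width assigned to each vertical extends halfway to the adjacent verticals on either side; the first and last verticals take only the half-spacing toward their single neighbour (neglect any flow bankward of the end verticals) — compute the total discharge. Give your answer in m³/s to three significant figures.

4.07 m³/s

w_1 = (2.2 − 0.0)/2 = 1.1 m; q_1 = 0.42 × 0.14 × 1.1 = 0.06468 m³/s
w_2 = (3.6 − 0.0)/2 = 1.8 m; q_2 = 0.85 × 0.52 × 1.8 = 0.7956 m³/s
w_3 = (5.6 − 2.2)/2 = 1.7 m; q_3 = 0.71 × 0.41 × 1.7 = 0.4949 m³/s
w_4 = (9.3 − 3.6)/2 = 2.85 m; q_4 = 0.76 × 0.57 × 2.85 = 1.235 m³/s
w_5 = (11.3 − 5.6)/2 = 2.85 m; q_5 = 0.78 × 0.55 × 2.85 = 1.223 m³/s
w_6 = (12.3 − 9.3)/2 = 1.5 m; q_6 = 0.54 × 0.28 × 1.5 = 0.2268 m³/s
w_7 = (12.3 − 11.3)/2 = 0.5 m; q_7 = 0.39 × 0.15 × 0.5 = 0.02925 m³/s
Q = Σ qᵢ = 4.068 m³/s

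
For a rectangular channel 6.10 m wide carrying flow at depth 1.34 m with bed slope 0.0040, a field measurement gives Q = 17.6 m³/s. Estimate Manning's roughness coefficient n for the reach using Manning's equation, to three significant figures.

A = b·y = 6.10 × 1.34 = 8.174 m²
P = b + 2y = 6.10 + 2×1.34 = 8.780 m
R = A/P = 8.174/8.780 = 0.9310 m
n = (1/Q)·A·R^(2/3)·S^(1/2) = (1/17.6) × 8.174 × 0.9534 × 0.06325 = 0.02801

0.0280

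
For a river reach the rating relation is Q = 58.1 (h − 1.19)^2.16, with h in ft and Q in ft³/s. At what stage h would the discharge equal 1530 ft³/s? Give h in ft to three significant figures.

h − h₀ = (Q/C)^(1/b) = (1530/58.1)^(1/2.16) = 4.546 ft
h = 1.19 + 4.546 = 5.736 ft

5.74 ft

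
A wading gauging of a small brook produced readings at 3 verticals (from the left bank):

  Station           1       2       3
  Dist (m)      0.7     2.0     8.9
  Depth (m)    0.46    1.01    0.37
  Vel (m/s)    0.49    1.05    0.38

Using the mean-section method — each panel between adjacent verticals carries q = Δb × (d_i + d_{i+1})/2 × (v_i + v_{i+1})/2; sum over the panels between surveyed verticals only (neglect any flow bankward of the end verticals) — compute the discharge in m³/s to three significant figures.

4.14 m³/s

Panel 1-2: Δb = 1.3 m, d̄ = (0.46+1.01)/2 = 0.735, v̄ = (0.49+1.05)/2 = 0.77 → q = 1.3×0.735×0.77 = 0.7357 m³/s
Panel 2-3: Δb = 6.9 m, d̄ = (1.01+0.37)/2 = 0.69, v̄ = (1.05+0.38)/2 = 0.715 → q = 6.9×0.69×0.715 = 3.404 m³/s
Q = Σ q = 4.140 m³/s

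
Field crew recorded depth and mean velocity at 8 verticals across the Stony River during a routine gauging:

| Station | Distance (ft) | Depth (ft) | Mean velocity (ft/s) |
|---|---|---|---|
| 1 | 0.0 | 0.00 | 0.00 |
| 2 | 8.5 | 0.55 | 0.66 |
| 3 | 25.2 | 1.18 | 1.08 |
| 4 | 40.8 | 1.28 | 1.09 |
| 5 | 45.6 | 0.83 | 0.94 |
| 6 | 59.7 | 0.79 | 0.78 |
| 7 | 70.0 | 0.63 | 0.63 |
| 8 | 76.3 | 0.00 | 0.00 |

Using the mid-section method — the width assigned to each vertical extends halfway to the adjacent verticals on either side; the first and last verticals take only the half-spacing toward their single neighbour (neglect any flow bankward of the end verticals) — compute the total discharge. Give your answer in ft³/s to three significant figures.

57.6 ft³/s

w_2 = (25.2 − 0.0)/2 = 12.6 ft; q_2 = 0.66 × 0.55 × 12.6 = 4.574 ft³/s
w_3 = (40.8 − 8.5)/2 = 16.15 ft; q_3 = 1.08 × 1.18 × 16.15 = 20.58 ft³/s
w_4 = (45.6 − 25.2)/2 = 10.2 ft; q_4 = 1.09 × 1.28 × 10.2 = 14.23 ft³/s
w_5 = (59.7 − 40.8)/2 = 9.45 ft; q_5 = 0.94 × 0.83 × 9.45 = 7.373 ft³/s
w_6 = (70.0 − 45.6)/2 = 12.2 ft; q_6 = 0.78 × 0.79 × 12.2 = 7.518 ft³/s
w_7 = (76.3 − 59.7)/2 = 8.3 ft; q_7 = 0.63 × 0.63 × 8.3 = 3.294 ft³/s
Stations 1, 8 contribute zero (depth or velocity is 0).
Q = Σ qᵢ = 57.57 ft³/s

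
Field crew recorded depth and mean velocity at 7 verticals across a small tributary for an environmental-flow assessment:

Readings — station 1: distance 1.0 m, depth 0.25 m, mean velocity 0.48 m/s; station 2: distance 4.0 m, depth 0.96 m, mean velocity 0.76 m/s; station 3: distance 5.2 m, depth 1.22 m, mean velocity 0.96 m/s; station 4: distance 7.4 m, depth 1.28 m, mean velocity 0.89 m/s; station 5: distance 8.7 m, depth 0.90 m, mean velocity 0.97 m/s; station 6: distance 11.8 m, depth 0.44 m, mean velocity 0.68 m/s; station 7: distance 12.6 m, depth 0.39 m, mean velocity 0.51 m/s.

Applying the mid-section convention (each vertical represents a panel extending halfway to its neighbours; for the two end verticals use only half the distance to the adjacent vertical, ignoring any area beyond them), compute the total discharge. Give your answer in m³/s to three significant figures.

8.28 m³/s

w_1 = (4.0 − 1.0)/2 = 1.5 m; q_1 = 0.48 × 0.25 × 1.5 = 0.1800 m³/s
w_2 = (5.2 − 1.0)/2 = 2.1 m; q_2 = 0.76 × 0.96 × 2.1 = 1.532 m³/s
w_3 = (7.4 − 4.0)/2 = 1.7 m; q_3 = 0.96 × 1.22 × 1.7 = 1.991 m³/s
w_4 = (8.7 − 5.2)/2 = 1.75 m; q_4 = 0.89 × 1.28 × 1.75 = 1.994 m³/s
w_5 = (11.8 − 7.4)/2 = 2.2 m; q_5 = 0.97 × 0.90 × 2.2 = 1.921 m³/s
w_6 = (12.6 − 8.7)/2 = 1.95 m; q_6 = 0.68 × 0.44 × 1.95 = 0.5834 m³/s
w_7 = (12.6 − 11.8)/2 = 0.4 m; q_7 = 0.51 × 0.39 × 0.4 = 0.07956 m³/s
Q = Σ qᵢ = 8.280 m³/s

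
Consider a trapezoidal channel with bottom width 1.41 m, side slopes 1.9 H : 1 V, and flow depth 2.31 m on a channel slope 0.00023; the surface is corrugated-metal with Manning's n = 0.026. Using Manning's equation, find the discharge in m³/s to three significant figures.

A = (b + z·y)·y = (1.41 + 1.9×2.31)×2.31 = 13.40 m²
P = b + 2y√(1+z²) = 1.41 + 2×2.31×√(1+1.9²) = 11.33 m
R = A/P = 13.40/11.33 = 1.182 m
Q = (1/n)·A·R^(2/3)·S^(1/2) = (1/0.026) × 13.40 × 1.182^(2/3) × 0.00023^(1/2) = 8.737 m³/s

8.74 m³/s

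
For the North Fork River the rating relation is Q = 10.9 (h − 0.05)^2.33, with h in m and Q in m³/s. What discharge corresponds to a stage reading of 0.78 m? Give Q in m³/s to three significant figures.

5.24 m³/s

Q = 10.9 × (0.78 − 0.05)^2.33 = 10.9 × 0.73^2.33 = 5.236 m³/s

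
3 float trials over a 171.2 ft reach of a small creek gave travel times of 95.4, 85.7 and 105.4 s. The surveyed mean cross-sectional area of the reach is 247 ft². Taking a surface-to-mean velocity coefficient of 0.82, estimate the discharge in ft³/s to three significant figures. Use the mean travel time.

t̄ = (95.4 + 85.7 + 105.4) / 3 = 95.5 s
v_surface = L / t̄ = 171.2 / 95.5 = 1.793 ft/s
v_mean = 0.82 × 1.793 = 1.470 ft/s
Q = A × v_mean = 247 × 1.470 = 363.1 ft³/s

363 ft³/s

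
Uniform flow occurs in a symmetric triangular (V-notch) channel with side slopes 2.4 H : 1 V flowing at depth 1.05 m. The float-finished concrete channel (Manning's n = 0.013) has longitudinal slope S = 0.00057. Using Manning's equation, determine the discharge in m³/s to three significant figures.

3.00 m³/s

A = z·y² = 2.4×1.05² = 2.646 m²
P = 2y√(1+z²) = 2×1.05×√(1+2.4²) = 5.460 m
R = A/P = 2.646/5.460 = 0.4846 m
Q = (1/n)·A·R^(2/3)·S^(1/2) = (1/0.013) × 2.646 × 0.4846^(2/3) × 0.00057^(1/2) = 2.998 m³/s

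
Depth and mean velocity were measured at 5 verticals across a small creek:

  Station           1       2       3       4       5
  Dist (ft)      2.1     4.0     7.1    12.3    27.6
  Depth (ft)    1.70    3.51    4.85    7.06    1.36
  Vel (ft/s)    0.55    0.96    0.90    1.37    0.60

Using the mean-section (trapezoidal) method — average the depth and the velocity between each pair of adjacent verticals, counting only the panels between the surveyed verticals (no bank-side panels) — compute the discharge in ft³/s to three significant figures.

114 ft³/s

Panel 1-2: Δb = 1.9 ft, d̄ = (1.70+3.51)/2 = 2.605, v̄ = (0.55+0.96)/2 = 0.755 → q = 1.9×2.605×0.755 = 3.737 ft³/s
Panel 2-3: Δb = 3.1 ft, d̄ = (3.51+4.85)/2 = 4.18, v̄ = (0.96+0.90)/2 = 0.93 → q = 3.1×4.18×0.93 = 12.05 ft³/s
Panel 3-4: Δb = 5.2 ft, d̄ = (4.85+7.06)/2 = 5.955, v̄ = (0.90+1.37)/2 = 1.135 → q = 5.2×5.955×1.135 = 35.15 ft³/s
Panel 4-5: Δb = 15.3 ft, d̄ = (7.06+1.36)/2 = 4.21, v̄ = (1.37+0.60)/2 = 0.985 → q = 15.3×4.21×0.985 = 63.45 ft³/s
Q = Σ q = 114.4 ft³/s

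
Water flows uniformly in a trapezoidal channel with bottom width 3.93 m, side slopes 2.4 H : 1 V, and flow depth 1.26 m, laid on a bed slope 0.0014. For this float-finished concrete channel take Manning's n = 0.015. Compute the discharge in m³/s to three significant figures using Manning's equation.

19.4 m³/s

A = (b + z·y)·y = (3.93 + 2.4×1.26)×1.26 = 8.762 m²
P = b + 2y√(1+z²) = 3.93 + 2×1.26×√(1+2.4²) = 10.48 m
R = A/P = 8.762/10.48 = 0.8359 m
Q = (1/n)·A·R^(2/3)·S^(1/2) = (1/0.015) × 8.762 × 0.8359^(2/3) × 0.0014^(1/2) = 19.39 m³/s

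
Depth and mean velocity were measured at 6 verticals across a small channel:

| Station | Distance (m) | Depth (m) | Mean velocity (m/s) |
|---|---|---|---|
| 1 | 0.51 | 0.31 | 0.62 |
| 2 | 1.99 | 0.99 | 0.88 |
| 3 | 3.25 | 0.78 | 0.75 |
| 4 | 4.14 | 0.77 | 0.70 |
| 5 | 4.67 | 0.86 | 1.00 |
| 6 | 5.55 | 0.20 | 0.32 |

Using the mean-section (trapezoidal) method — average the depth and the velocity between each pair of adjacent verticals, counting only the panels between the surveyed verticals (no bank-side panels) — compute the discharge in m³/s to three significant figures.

2.81 m³/s

Panel 1-2: Δb = 1.48 m, d̄ = (0.31+0.99)/2 = 0.65, v̄ = (0.62+0.88)/2 = 0.75 → q = 1.48×0.65×0.75 = 0.7215 m³/s
Panel 2-3: Δb = 1.26 m, d̄ = (0.99+0.78)/2 = 0.885, v̄ = (0.88+0.75)/2 = 0.815 → q = 1.26×0.885×0.815 = 0.9088 m³/s
Panel 3-4: Δb = 0.89 m, d̄ = (0.78+0.77)/2 = 0.775, v̄ = (0.75+0.70)/2 = 0.725 → q = 0.89×0.775×0.725 = 0.5001 m³/s
Panel 4-5: Δb = 0.53 m, d̄ = (0.77+0.86)/2 = 0.815, v̄ = (0.70+1.00)/2 = 0.85 → q = 0.53×0.815×0.85 = 0.3672 m³/s
Panel 5-6: Δb = 0.88 m, d̄ = (0.86+0.20)/2 = 0.53, v̄ = (1.00+0.32)/2 = 0.66 → q = 0.88×0.53×0.66 = 0.3078 m³/s
Q = Σ q = 2.805 m³/s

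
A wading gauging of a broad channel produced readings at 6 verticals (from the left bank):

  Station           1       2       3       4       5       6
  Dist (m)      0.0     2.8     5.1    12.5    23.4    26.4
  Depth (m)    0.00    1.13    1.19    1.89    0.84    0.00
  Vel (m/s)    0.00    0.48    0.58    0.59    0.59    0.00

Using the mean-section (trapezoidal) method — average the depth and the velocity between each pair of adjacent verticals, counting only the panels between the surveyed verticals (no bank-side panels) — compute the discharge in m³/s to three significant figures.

Panel 1-2: Δb = 2.8 m, d̄ = (0.00+1.13)/2 = 0.565, v̄ = (0.00+0.48)/2 = 0.24 → q = 2.8×0.565×0.24 = 0.3797 m³/s
Panel 2-3: Δb = 2.3 m, d̄ = (1.13+1.19)/2 = 1.16, v̄ = (0.48+0.58)/2 = 0.53 → q = 2.3×1.16×0.53 = 1.414 m³/s
Panel 3-4: Δb = 7.4 m, d̄ = (1.19+1.89)/2 = 1.54, v̄ = (0.58+0.59)/2 = 0.585 → q = 7.4×1.54×0.585 = 6.667 m³/s
Panel 4-5: Δb = 10.9 m, d̄ = (1.89+0.84)/2 = 1.365, v̄ = (0.59+0.59)/2 = 0.59 → q = 10.9×1.365×0.59 = 8.778 m³/s
Panel 5-6: Δb = 3 m, d̄ = (0.84+0.00)/2 = 0.42, v̄ = (0.59+0.00)/2 = 0.295 → q = 3×0.42×0.295 = 0.3717 m³/s
Q = Σ q = 17.61 m³/s

17.6 m³/s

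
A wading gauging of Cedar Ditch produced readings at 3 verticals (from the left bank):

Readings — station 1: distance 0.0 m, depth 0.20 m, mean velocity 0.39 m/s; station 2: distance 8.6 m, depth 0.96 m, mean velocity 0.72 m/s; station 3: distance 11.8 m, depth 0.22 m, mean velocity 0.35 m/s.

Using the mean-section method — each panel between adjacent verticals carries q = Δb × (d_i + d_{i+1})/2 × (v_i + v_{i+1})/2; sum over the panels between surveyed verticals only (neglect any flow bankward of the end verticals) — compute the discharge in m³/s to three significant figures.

3.78 m³/s

Panel 1-2: Δb = 8.6 m, d̄ = (0.20+0.96)/2 = 0.58, v̄ = (0.39+0.72)/2 = 0.555 → q = 8.6×0.58×0.555 = 2.768 m³/s
Panel 2-3: Δb = 3.2 m, d̄ = (0.96+0.22)/2 = 0.59, v̄ = (0.72+0.35)/2 = 0.535 → q = 3.2×0.59×0.535 = 1.010 m³/s
Q = Σ q = 3.778 m³/s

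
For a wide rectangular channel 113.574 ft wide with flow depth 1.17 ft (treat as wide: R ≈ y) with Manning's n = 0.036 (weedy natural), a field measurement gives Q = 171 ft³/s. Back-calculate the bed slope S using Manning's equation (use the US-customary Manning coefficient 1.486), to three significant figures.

0.000788

A = b·y = 113.574 × 1.17 = 132.9 ft²
Wide channel: R ≈ y = 1.17 ft
S = (Q·n / (1.486·A·R^(2/3)))² = (171×0.036 / (1.486×132.9×1.110))² = 0.0007883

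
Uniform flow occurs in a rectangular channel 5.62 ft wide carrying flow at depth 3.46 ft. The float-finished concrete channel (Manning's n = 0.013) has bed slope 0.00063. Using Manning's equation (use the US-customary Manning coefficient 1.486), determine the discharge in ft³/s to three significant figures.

74.7 ft³/s

A = b·y = 5.62 × 3.46 = 19.45 ft²
P = b + 2y = 5.62 + 2×3.46 = 12.54 ft
R = A/P = 19.45/12.54 = 1.551 ft
Q = (1.486/n)·A·R^(2/3)·S^(1/2) = (1.486/0.013) × 19.45 × 1.551^(2/3) × 0.00063^(1/2) = 74.74 ft³/s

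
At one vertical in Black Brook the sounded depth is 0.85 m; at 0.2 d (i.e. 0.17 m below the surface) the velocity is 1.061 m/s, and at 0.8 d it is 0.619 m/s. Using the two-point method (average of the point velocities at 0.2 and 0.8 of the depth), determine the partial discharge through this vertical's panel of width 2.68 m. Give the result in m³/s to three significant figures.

v̄ = (1.061 + 0.619) / 2 = 0.8400 m/s
q = v̄ × d × w = 0.8400 × 0.85 × 2.68 = 1.914 m³/s

1.91 m³/s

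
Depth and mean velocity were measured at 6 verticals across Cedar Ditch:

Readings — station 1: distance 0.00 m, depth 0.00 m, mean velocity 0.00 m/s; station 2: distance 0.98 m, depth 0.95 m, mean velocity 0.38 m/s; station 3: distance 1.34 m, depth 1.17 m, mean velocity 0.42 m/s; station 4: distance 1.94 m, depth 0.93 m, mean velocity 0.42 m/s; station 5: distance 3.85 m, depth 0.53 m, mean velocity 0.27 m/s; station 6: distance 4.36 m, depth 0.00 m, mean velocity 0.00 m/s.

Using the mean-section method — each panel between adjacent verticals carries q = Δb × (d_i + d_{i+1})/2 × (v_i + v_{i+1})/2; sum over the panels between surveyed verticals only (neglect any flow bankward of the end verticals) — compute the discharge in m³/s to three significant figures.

Panel 1-2: Δb = 0.98 m, d̄ = (0.00+0.95)/2 = 0.475, v̄ = (0.00+0.38)/2 = 0.19 → q = 0.98×0.475×0.19 = 0.08845 m³/s
Panel 2-3: Δb = 0.36 m, d̄ = (0.95+1.17)/2 = 1.06, v̄ = (0.38+0.42)/2 = 0.4 → q = 0.36×1.06×0.4 = 0.1526 m³/s
Panel 3-4: Δb = 0.6 m, d̄ = (1.17+0.93)/2 = 1.05, v̄ = (0.42+0.42)/2 = 0.42 → q = 0.6×1.05×0.42 = 0.2646 m³/s
Panel 4-5: Δb = 1.91 m, d̄ = (0.93+0.53)/2 = 0.73, v̄ = (0.42+0.27)/2 = 0.345 → q = 1.91×0.73×0.345 = 0.4810 m³/s
Panel 5-6: Δb = 0.51 m, d̄ = (0.53+0.00)/2 = 0.265, v̄ = (0.27+0.00)/2 = 0.135 → q = 0.51×0.265×0.135 = 0.01825 m³/s
Q = Σ q = 1.005 m³/s

1.00 m³/s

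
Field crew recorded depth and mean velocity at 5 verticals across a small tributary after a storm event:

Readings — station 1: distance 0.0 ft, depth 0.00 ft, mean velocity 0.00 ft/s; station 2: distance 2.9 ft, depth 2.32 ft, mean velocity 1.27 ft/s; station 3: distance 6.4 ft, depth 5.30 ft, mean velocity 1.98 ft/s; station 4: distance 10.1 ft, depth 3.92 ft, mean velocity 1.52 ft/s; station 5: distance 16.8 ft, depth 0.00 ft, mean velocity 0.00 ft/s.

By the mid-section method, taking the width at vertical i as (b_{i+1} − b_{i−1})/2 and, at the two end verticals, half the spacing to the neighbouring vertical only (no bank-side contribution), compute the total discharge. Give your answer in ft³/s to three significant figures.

w_2 = (6.4 − 0.0)/2 = 3.2 ft; q_2 = 1.27 × 2.32 × 3.2 = 9.428 ft³/s
w_3 = (10.1 − 2.9)/2 = 3.6 ft; q_3 = 1.98 × 5.30 × 3.6 = 37.78 ft³/s
w_4 = (16.8 − 6.4)/2 = 5.2 ft; q_4 = 1.52 × 3.92 × 5.2 = 30.98 ft³/s
Stations 1, 5 contribute zero (depth or velocity is 0).
Q = Σ qᵢ = 78.19 ft³/s

78.2 ft³/s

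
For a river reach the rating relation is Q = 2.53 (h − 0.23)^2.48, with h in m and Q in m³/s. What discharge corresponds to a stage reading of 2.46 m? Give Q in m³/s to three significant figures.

18.5 m³/s

Q = 2.53 × (2.46 − 0.23)^2.48 = 2.53 × 2.23^2.48 = 18.49 m³/s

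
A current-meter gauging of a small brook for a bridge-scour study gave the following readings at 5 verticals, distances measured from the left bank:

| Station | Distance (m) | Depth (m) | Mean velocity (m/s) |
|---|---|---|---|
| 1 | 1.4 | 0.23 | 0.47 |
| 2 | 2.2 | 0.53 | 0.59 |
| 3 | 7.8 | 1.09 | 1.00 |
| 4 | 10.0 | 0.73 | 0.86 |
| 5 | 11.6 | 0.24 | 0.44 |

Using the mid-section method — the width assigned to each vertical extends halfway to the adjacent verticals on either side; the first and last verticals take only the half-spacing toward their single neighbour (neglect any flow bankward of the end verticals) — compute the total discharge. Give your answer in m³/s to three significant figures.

w_1 = (2.2 − 1.4)/2 = 0.4 m; q_1 = 0.47 × 0.23 × 0.4 = 0.04324 m³/s
w_2 = (7.8 − 1.4)/2 = 3.2 m; q_2 = 0.59 × 0.53 × 3.2 = 1.001 m³/s
w_3 = (10.0 − 2.2)/2 = 3.9 m; q_3 = 1.00 × 1.09 × 3.9 = 4.251 m³/s
w_4 = (11.6 − 7.8)/2 = 1.9 m; q_4 = 0.86 × 0.73 × 1.9 = 1.193 m³/s
w_5 = (11.6 − 10.0)/2 = 0.8 m; q_5 = 0.44 × 0.24 × 0.8 = 0.08448 m³/s
Q = Σ qᵢ = 6.572 m³/s

6.57 m³/s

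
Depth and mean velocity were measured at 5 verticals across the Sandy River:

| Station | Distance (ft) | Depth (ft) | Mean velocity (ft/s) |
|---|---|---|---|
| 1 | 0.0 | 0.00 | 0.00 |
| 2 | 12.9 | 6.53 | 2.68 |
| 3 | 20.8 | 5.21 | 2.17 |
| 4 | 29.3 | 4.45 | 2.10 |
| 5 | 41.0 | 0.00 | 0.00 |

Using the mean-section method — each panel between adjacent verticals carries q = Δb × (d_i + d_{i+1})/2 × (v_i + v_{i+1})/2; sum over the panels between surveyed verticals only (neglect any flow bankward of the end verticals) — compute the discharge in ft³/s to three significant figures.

284 ft³/s

Panel 1-2: Δb = 12.9 ft, d̄ = (0.00+6.53)/2 = 3.265, v̄ = (0.00+2.68)/2 = 1.34 → q = 12.9×3.265×1.34 = 56.44 ft³/s
Panel 2-3: Δb = 7.9 ft, d̄ = (6.53+5.21)/2 = 5.87, v̄ = (2.68+2.17)/2 = 2.425 → q = 7.9×5.87×2.425 = 112.5 ft³/s
Panel 3-4: Δb = 8.5 ft, d̄ = (5.21+4.45)/2 = 4.83, v̄ = (2.17+2.10)/2 = 2.135 → q = 8.5×4.83×2.135 = 87.65 ft³/s
Panel 4-5: Δb = 11.7 ft, d̄ = (4.45+0.00)/2 = 2.225, v̄ = (2.10+0.00)/2 = 1.05 → q = 11.7×2.225×1.05 = 27.33 ft³/s
Q = Σ q = 283.9 ft³/s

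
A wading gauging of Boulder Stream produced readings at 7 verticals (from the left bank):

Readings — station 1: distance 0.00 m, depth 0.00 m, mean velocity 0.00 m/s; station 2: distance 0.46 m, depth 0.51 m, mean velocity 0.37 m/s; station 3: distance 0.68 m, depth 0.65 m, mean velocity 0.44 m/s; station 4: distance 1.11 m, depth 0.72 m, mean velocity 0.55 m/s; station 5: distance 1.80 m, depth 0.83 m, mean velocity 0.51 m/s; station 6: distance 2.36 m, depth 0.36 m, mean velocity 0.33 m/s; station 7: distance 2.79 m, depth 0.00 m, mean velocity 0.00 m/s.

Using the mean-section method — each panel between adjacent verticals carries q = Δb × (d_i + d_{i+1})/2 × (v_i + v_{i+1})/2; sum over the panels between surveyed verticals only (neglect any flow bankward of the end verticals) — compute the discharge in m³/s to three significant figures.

Panel 1-2: Δb = 0.46 m, d̄ = (0.00+0.51)/2 = 0.255, v̄ = (0.00+0.37)/2 = 0.185 → q = 0.46×0.255×0.185 = 0.02170 m³/s
Panel 2-3: Δb = 0.22 m, d̄ = (0.51+0.65)/2 = 0.58, v̄ = (0.37+0.44)/2 = 0.405 → q = 0.22×0.58×0.405 = 0.05168 m³/s
Panel 3-4: Δb = 0.43 m, d̄ = (0.65+0.72)/2 = 0.685, v̄ = (0.44+0.55)/2 = 0.495 → q = 0.43×0.685×0.495 = 0.1458 m³/s
Panel 4-5: Δb = 0.69 m, d̄ = (0.72+0.83)/2 = 0.775, v̄ = (0.55+0.51)/2 = 0.53 → q = 0.69×0.775×0.53 = 0.2834 m³/s
Panel 5-6: Δb = 0.56 m, d̄ = (0.83+0.36)/2 = 0.595, v̄ = (0.51+0.33)/2 = 0.42 → q = 0.56×0.595×0.42 = 0.1399 m³/s
Panel 6-7: Δb = 0.43 m, d̄ = (0.36+0.00)/2 = 0.18, v̄ = (0.33+0.00)/2 = 0.165 → q = 0.43×0.18×0.165 = 0.01277 m³/s
Q = Σ q = 0.6553 m³/s

0.655 m³/s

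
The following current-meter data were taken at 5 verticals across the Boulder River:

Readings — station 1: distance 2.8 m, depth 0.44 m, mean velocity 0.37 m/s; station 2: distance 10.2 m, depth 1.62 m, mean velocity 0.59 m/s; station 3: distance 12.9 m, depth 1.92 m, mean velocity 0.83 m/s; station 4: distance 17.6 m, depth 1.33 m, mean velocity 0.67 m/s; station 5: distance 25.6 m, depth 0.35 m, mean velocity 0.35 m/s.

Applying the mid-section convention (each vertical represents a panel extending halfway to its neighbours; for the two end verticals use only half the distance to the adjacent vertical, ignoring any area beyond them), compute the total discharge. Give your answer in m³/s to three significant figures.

17.5 m³/s

w_1 = (10.2 − 2.8)/2 = 3.7 m; q_1 = 0.37 × 0.44 × 3.7 = 0.6024 m³/s
w_2 = (12.9 − 2.8)/2 = 5.05 m; q_2 = 0.59 × 1.62 × 5.05 = 4.827 m³/s
w_3 = (17.6 − 10.2)/2 = 3.7 m; q_3 = 0.83 × 1.92 × 3.7 = 5.896 m³/s
w_4 = (25.6 − 12.9)/2 = 6.35 m; q_4 = 0.67 × 1.33 × 6.35 = 5.658 m³/s
w_5 = (25.6 − 17.6)/2 = 4 m; q_5 = 0.35 × 0.35 × 4 = 0.4900 m³/s
Q = Σ qᵢ = 17.47 m³/s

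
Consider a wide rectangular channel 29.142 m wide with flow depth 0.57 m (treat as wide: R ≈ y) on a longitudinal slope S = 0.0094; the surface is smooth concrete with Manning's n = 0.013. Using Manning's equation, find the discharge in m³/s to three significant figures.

85.2 m³/s

A = b·y = 29.142 × 0.57 = 16.61 m²
Wide channel: R ≈ y = 0.57 m
Q = (1/n)·A·R^(2/3)·S^(1/2) = (1/0.013) × 16.61 × 0.5700^(2/3) × 0.0094^(1/2) = 85.17 m³/s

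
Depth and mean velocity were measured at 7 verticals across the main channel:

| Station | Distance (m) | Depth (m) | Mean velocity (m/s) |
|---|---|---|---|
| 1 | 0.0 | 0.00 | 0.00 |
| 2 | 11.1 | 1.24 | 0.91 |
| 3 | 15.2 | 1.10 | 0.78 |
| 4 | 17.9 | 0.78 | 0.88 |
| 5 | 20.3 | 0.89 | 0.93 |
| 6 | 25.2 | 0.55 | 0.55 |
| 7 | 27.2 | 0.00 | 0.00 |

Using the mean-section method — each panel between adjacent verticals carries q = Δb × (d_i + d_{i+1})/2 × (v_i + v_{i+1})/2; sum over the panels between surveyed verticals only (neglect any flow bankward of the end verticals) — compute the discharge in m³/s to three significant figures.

Panel 1-2: Δb = 11.1 m, d̄ = (0.00+1.24)/2 = 0.62, v̄ = (0.00+0.91)/2 = 0.455 → q = 11.1×0.62×0.455 = 3.131 m³/s
Panel 2-3: Δb = 4.1 m, d̄ = (1.24+1.10)/2 = 1.17, v̄ = (0.91+0.78)/2 = 0.845 → q = 4.1×1.17×0.845 = 4.053 m³/s
Panel 3-4: Δb = 2.7 m, d̄ = (1.10+0.78)/2 = 0.94, v̄ = (0.78+0.88)/2 = 0.83 → q = 2.7×0.94×0.83 = 2.107 m³/s
Panel 4-5: Δb = 2.4 m, d̄ = (0.78+0.89)/2 = 0.835, v̄ = (0.88+0.93)/2 = 0.905 → q = 2.4×0.835×0.905 = 1.814 m³/s
Panel 5-6: Δb = 4.9 m, d̄ = (0.89+0.55)/2 = 0.72, v̄ = (0.93+0.55)/2 = 0.74 → q = 4.9×0.72×0.74 = 2.611 m³/s
Panel 6-7: Δb = 2 m, d̄ = (0.55+0.00)/2 = 0.275, v̄ = (0.55+0.00)/2 = 0.275 → q = 2×0.275×0.275 = 0.1513 m³/s
Q = Σ q = 13.87 m³/s

13.9 m³/s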